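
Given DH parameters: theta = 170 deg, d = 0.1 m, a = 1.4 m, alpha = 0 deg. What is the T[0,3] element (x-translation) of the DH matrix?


T[0,3] = a * cos(theta)
= 1.4 * cos(170 deg)
= 1.4 * -0.9848
= -1.3787


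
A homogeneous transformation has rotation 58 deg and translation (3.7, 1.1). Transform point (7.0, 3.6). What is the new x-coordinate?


x' = cos(theta)*px - sin(theta)*py + tx
= 0.5299*7.0 - 0.848*3.6 + 3.7
= 4.3565


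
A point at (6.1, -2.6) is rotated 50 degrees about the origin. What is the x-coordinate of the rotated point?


x' = x*cos(theta) - y*sin(theta)
cos(50 deg) = 0.6428, sin(50 deg) = 0.766
x' = 6.1 * 0.6428 - -2.6 * 0.766
= 3.921 - -1.9917
= 5.9127


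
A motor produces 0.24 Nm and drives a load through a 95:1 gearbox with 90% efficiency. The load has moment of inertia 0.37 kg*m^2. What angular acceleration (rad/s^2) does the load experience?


tau_out = tau_motor * N * eta
= 0.24 * 95 * 0.9 = 20.52 Nm
alpha = tau_out / I = 20.52 / 0.37
= 55.4595 rad/s^2


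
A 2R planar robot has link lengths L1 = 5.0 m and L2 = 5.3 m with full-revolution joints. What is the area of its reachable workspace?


r_max = L1 + L2 = 10.3 m
r_min = |L1 - L2| = 0.3 m
Area = pi*(r_max^2 - r_min^2)
= pi*(106.09 - 0.09)
= pi * 106.0
= 333.0088 m^2


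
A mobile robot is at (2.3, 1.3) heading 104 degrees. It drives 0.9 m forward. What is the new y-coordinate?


y_new = y0 + d*sin(theta)
= 1.3 + 0.9*sin(104)
= 1.3 + 0.8733
= 2.1733


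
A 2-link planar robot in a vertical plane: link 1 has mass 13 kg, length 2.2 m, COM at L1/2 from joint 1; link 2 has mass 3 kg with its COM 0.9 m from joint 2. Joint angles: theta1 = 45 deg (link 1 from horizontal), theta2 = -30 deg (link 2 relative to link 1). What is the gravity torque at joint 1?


Horizontal distance from joint 1 to link-1 COM:
  x_c1 = (L1/2)*cos(t1) = 1.1 * 0.7071 = 0.7778 m
Horizontal distance from joint 1 to link-2 COM:
  x_c2 = L1*cos(t1) + Lc2*cos(t1+t2)
       = 2.2*0.7071 + 0.9*0.9659 = 2.425 m
tau1 = m1*g*x_c1 + m2*g*x_c2
     = 13*9.81*0.7778 + 3*9.81*2.425
     = 99.1951 + 71.3668
     = 170.5619 Nm


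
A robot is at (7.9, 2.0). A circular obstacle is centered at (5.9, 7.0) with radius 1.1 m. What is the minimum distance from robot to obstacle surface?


center_dist = sqrt((7.9-5.9)^2 + (2.0-7.0)^2)
= sqrt(4.0 + 25.0)
= 5.3852
min_dist = center_dist - radius = 5.3852 - 1.1 = 4.2852 m


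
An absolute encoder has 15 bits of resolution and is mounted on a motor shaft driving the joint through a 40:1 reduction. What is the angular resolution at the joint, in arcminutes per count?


counts = 2^15 = 32768
effective counts at joint = 32768 * 40 = 1310720
resolution = 360*60 / 1310720
= 0.0165 arcmin/count


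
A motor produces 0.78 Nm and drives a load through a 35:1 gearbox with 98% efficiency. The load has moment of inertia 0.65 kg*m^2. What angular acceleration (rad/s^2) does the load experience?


tau_out = tau_motor * N * eta
= 0.78 * 35 * 0.98 = 26.754 Nm
alpha = tau_out / I = 26.754 / 0.65
= 41.16 rad/s^2


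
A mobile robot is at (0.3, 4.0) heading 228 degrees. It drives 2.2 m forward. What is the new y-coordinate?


y_new = y0 + d*sin(theta)
= 4.0 + 2.2*sin(228)
= 4.0 + -1.6349
= 2.3651


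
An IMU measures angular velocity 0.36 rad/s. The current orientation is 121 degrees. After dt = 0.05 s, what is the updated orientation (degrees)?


delta_theta = w * dt = 0.36 * 0.05 = 0.018 rad
= 1.0313 deg
theta_new = 121 + 1.0313 = 122.0313 deg


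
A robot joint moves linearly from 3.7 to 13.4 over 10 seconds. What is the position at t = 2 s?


s = t/T = 2/10 = 0.2
p(t) = p0 + (pf-p0)*s
= 3.7 + (13.4 - 3.7) * 0.2
= 5.64


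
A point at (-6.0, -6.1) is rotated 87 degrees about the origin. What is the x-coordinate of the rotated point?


x' = x*cos(theta) - y*sin(theta)
cos(87 deg) = 0.0523, sin(87 deg) = 0.9986
x' = -6.0 * 0.0523 - -6.1 * 0.9986
= -0.314 - -6.0916
= 5.7776


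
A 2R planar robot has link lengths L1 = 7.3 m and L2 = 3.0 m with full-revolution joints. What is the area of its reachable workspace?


r_max = L1 + L2 = 10.3 m
r_min = |L1 - L2| = 4.3 m
Area = pi*(r_max^2 - r_min^2)
= pi*(106.09 - 18.49)
= pi * 87.6
= 275.2035 m^2


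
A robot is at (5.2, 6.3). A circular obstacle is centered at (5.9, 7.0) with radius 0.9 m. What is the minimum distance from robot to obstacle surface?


center_dist = sqrt((5.2-5.9)^2 + (6.3-7.0)^2)
= sqrt(0.49 + 0.49)
= 0.9899
min_dist = center_dist - radius = 0.9899 - 0.9 = 0.0899 m


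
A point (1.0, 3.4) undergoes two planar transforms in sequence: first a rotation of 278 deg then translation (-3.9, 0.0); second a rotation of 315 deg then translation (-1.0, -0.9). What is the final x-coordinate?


After transform 1:
x1 = cos(278)*1.0 - sin(278)*3.4 + -3.9 = -0.3939
y1 = sin(278)*1.0 + cos(278)*3.4 + 0.0 = -0.5171
After transform 2:
x2 = cos(315)*-0.3939 - sin(315)*-0.5171 + -1.0
= -1.6442


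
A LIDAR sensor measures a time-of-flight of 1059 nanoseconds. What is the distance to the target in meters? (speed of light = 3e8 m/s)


tof = 1059 ns = 1.059e-06 s
dist = c * tof / 2
= 3e8 * 1.059e-06 / 2
= 158.85 m


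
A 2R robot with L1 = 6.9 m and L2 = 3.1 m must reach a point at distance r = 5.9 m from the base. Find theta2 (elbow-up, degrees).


cos(theta2) = (r^2 - L1^2 - L2^2) / (2*L1*L2)
cos(theta2) = (34.81 - 47.61 - 9.61) / 42.78
cos(theta2) = -0.523843
theta2 = 121.5904 degrees


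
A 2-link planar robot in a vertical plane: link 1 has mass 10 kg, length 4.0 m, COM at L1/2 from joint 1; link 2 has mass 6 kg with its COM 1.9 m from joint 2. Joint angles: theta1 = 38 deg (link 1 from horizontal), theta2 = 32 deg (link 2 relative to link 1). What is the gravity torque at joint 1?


Horizontal distance from joint 1 to link-1 COM:
  x_c1 = (L1/2)*cos(t1) = 2.0 * 0.788 = 1.576 m
Horizontal distance from joint 1 to link-2 COM:
  x_c2 = L1*cos(t1) + Lc2*cos(t1+t2)
       = 4.0*0.788 + 1.9*0.342 = 3.8019 m
tau1 = m1*g*x_c1 + m2*g*x_c2
     = 10*9.81*1.576 + 6*9.81*3.8019
     = 154.6077 + 223.7787
     = 378.3864 Nm


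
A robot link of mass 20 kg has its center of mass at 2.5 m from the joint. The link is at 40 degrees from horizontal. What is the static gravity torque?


tau = m*g*L*cos(angle)
= 20 * 9.81 * 2.5 * cos(40 deg)
= 20 * 9.81 * 2.5 * 0.766
= 375.7448 Nm


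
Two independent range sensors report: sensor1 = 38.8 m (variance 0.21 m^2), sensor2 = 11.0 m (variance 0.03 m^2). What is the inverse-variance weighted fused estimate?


w1 = (1/var1) / (1/var1 + 1/var2)
   = 4.7619 / (4.7619 + 33.3333) = 0.125
w2 = 1 - w1 = 0.875
fused = w1*s1 + w2*s2 = 4.85 + 9.625
= 14.475 m


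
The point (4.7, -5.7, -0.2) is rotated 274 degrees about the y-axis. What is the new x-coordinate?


Rotation about y-axis: x' = x*cos(theta) + z*sin(theta)
= 4.7 * 0.0698 + -0.2 * -0.9976
= 0.5274


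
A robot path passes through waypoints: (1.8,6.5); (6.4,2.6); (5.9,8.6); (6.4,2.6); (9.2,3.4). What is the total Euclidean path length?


Segment lengths:
  seg1 = sqrt((4.6)^2 + (-3.9)^2) = 6.0308
  seg2 = sqrt((-0.5)^2 + (6.0)^2) = 6.0208
  seg3 = sqrt((0.5)^2 + (-6.0)^2) = 6.0208
  seg4 = sqrt((2.8)^2 + (0.8)^2) = 2.912
Total = 20.9844


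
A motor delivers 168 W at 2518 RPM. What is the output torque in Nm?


omega = 2518 * 2*pi/60 = 263.6843 rad/s
tau = P / omega = 168 / 263.6843
= 0.6371 Nm


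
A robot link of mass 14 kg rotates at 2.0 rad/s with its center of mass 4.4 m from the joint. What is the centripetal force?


F = m * omega^2 * r
= 14 * 2.0^2 * 4.4
= 14 * 4.0 * 4.4
= 246.4 N


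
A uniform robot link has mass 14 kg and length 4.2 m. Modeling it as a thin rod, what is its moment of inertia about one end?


I = (1/3) * m * L^2
= (1/3) * 14 * 4.2^2
= 0.333333 * 14 * 17.64
= 82.32 kg*m^2


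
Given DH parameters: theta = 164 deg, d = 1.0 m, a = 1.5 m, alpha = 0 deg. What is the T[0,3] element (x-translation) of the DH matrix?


T[0,3] = a * cos(theta)
= 1.5 * cos(164 deg)
= 1.5 * -0.9613
= -1.4419


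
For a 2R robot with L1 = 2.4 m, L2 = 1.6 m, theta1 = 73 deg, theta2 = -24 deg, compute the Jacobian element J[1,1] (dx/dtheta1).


J[1,1] = -L1*sin(t1) - L2*sin(t1+t2)
= -2.4*sin(73) - 1.6*sin(49)
= -3.5027


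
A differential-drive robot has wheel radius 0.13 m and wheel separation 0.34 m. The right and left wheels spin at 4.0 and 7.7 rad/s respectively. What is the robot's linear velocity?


vR = r*wR = 0.13*4.0 = 0.52 m/s
vL = r*wL = 0.13*7.7 = 1.001 m/s
v = (vR+vL)/2 = 0.7605 m/s
omega = (vR-vL)/L = -1.4147 rad/s
linear velocity = 0.7605 m/s


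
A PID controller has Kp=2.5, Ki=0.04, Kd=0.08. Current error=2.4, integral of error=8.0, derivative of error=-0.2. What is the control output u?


u = Kp*e + Ki*int(e) + Kd*de/dt
= 2.5*2.4 + 0.04*8.0 + 0.08*(-0.2)
= 6.0 + 0.32 + -0.016
= 6.304


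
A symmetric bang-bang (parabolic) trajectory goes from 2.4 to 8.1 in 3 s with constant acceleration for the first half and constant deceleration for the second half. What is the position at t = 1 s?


Symmetric rest-to-rest: each phase covers (pf-p0)/2 in time T/2. 0.5*a*(T/2)^2 = (pf-p0)/2 => a = 4*(pf-p0)/T^2
a = 4*(8.1-2.4)/3^2 = 2.5333
t = 1 is in the acceleration phase (t <= T/2).
p = p0 + 0.5*a*t^2 = 2.4 + 0.5*2.5333*1^2
= 3.6667


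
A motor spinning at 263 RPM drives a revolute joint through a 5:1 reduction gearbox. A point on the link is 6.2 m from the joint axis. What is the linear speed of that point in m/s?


omega_motor = 263 * 2*pi/60 = 27.5413 rad/s
omega_joint = omega_motor / 5 = 5.5083 rad/s
v = omega_joint * r = 5.5083 * 6.2
= 34.1512 m/s


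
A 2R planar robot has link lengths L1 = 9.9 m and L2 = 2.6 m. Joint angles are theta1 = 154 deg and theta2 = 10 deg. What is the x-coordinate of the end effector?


Convert angles to radians: theta1 = 2.6878, theta2 = 0.1745
x = L1*cos(theta1) + L2*cos(theta1+theta2)
x = -8.8981 + -2.4993
x = -11.3973


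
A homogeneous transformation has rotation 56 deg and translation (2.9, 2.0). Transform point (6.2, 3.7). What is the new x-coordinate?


x' = cos(theta)*px - sin(theta)*py + tx
= 0.5592*6.2 - 0.829*3.7 + 2.9
= 3.2996


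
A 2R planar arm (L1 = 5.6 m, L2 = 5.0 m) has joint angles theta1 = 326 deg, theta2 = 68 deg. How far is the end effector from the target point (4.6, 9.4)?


End effector via forward kinematics:
x = L1*cos(t1) + L2*cos(t1+t2) = 8.7878
y = L1*sin(t1) + L2*sin(t1+t2) = -0.3355
Distance to target:
d = sqrt((4.6 - 8.7878)^2 + (9.4 - -0.3355)^2)
= sqrt(17.5377 + 94.7803)
= 10.598 m


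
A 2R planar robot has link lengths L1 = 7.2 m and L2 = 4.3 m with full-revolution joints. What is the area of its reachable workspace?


r_max = L1 + L2 = 11.5 m
r_min = |L1 - L2| = 2.9 m
Area = pi*(r_max^2 - r_min^2)
= pi*(132.25 - 8.41)
= pi * 123.84
= 389.0548 m^2


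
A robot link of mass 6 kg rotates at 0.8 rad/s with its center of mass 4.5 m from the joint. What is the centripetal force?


F = m * omega^2 * r
= 6 * 0.8^2 * 4.5
= 6 * 0.64 * 4.5
= 17.28 N


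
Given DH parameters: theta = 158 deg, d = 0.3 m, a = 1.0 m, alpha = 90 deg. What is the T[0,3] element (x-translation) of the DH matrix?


T[0,3] = a * cos(theta)
= 1.0 * cos(158 deg)
= 1.0 * -0.9272
= -0.9272


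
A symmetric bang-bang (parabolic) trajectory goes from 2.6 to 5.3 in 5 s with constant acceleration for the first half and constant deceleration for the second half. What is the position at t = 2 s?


Symmetric rest-to-rest: each phase covers (pf-p0)/2 in time T/2. 0.5*a*(T/2)^2 = (pf-p0)/2 => a = 4*(pf-p0)/T^2
a = 4*(5.3-2.6)/5^2 = 0.432
t = 2 is in the acceleration phase (t <= T/2).
p = p0 + 0.5*a*t^2 = 2.6 + 0.5*0.432*2^2
= 3.464


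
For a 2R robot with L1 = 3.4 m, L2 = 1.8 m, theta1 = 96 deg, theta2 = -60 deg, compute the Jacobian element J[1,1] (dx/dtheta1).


J[1,1] = -L1*sin(t1) - L2*sin(t1+t2)
= -3.4*sin(96) - 1.8*sin(36)
= -4.4394


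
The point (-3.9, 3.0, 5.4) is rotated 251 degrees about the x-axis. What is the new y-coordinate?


Rotation about x-axis: y' = y*cos(theta) - z*sin(theta)
= 3.0 * -0.3256 - 5.4 * -0.9455
= 4.1291


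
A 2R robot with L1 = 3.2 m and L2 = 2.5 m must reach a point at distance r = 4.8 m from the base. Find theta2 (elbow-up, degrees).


cos(theta2) = (r^2 - L1^2 - L2^2) / (2*L1*L2)
cos(theta2) = (23.04 - 10.24 - 6.25) / 16.0
cos(theta2) = 0.409375
theta2 = 65.8344 degrees


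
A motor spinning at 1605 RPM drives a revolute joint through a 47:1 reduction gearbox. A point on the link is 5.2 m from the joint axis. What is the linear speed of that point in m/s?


omega_motor = 1605 * 2*pi/60 = 168.0752 rad/s
omega_joint = omega_motor / 47 = 3.5761 rad/s
v = omega_joint * r = 3.5761 * 5.2
= 18.5956 m/s


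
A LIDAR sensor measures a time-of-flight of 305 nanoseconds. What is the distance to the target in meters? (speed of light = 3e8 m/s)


tof = 305 ns = 3.05e-07 s
dist = c * tof / 2
= 3e8 * 3.05e-07 / 2
= 45.75 m


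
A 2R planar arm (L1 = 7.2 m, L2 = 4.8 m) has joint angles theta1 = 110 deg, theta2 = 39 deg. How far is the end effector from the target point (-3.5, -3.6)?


End effector via forward kinematics:
x = L1*cos(t1) + L2*cos(t1+t2) = -6.5769
y = L1*sin(t1) + L2*sin(t1+t2) = 9.238
Distance to target:
d = sqrt((-3.5 - -6.5769)^2 + (-3.6 - 9.238)^2)
= sqrt(9.4676 + 164.8135)
= 13.2016 m


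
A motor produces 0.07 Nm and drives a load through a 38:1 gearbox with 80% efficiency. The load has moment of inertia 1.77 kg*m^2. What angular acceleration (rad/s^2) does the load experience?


tau_out = tau_motor * N * eta
= 0.07 * 38 * 0.8 = 2.128 Nm
alpha = tau_out / I = 2.128 / 1.77
= 1.2023 rad/s^2


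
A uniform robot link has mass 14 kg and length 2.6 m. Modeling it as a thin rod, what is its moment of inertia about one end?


I = (1/3) * m * L^2
= (1/3) * 14 * 2.6^2
= 0.333333 * 14 * 6.76
= 31.5467 kg*m^2


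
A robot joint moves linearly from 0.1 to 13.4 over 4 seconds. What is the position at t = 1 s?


s = t/T = 1/4 = 0.25
p(t) = p0 + (pf-p0)*s
= 0.1 + (13.4 - 0.1) * 0.25
= 3.425


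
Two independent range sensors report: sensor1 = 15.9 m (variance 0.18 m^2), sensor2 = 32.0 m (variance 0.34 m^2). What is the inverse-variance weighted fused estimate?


w1 = (1/var1) / (1/var1 + 1/var2)
   = 5.5556 / (5.5556 + 2.9412) = 0.6538
w2 = 1 - w1 = 0.3462
fused = w1*s1 + w2*s2 = 10.3962 + 11.0769
= 21.4731 m


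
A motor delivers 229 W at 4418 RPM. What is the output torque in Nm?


omega = 4418 * 2*pi/60 = 462.6519 rad/s
tau = P / omega = 229 / 462.6519
= 0.495 Nm


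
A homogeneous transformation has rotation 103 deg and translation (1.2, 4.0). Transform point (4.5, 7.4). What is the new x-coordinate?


x' = cos(theta)*px - sin(theta)*py + tx
= -0.225*4.5 - 0.9744*7.4 + 1.2
= -7.0226


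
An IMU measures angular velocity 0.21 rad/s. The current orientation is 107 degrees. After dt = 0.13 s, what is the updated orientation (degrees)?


delta_theta = w * dt = 0.21 * 0.13 = 0.0273 rad
= 1.5642 deg
theta_new = 107 + 1.5642 = 108.5642 deg


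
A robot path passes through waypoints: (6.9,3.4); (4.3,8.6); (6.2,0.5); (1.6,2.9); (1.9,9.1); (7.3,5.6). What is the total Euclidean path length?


Segment lengths:
  seg1 = sqrt((-2.6)^2 + (5.2)^2) = 5.8138
  seg2 = sqrt((1.9)^2 + (-8.1)^2) = 8.3199
  seg3 = sqrt((-4.6)^2 + (2.4)^2) = 5.1884
  seg4 = sqrt((0.3)^2 + (6.2)^2) = 6.2073
  seg5 = sqrt((5.4)^2 + (-3.5)^2) = 6.4351
Total = 31.9644


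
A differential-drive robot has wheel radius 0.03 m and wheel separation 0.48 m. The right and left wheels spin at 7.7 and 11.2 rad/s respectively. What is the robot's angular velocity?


vR = r*wR = 0.03*7.7 = 0.231 m/s
vL = r*wL = 0.03*11.2 = 0.336 m/s
v = (vR+vL)/2 = 0.2835 m/s
omega = (vR-vL)/L = -0.2187 rad/s
angular velocity = -0.2187 rad/s


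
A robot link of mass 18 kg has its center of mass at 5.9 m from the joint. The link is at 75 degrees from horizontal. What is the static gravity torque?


tau = m*g*L*cos(angle)
= 18 * 9.81 * 5.9 * cos(75 deg)
= 18 * 9.81 * 5.9 * 0.2588
= 269.6434 Nm


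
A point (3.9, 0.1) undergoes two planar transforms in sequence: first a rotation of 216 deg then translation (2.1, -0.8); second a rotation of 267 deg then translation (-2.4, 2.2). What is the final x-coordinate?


After transform 1:
x1 = cos(216)*3.9 - sin(216)*0.1 + 2.1 = -0.9964
y1 = sin(216)*3.9 + cos(216)*0.1 + -0.8 = -3.1733
After transform 2:
x2 = cos(267)*-0.9964 - sin(267)*-3.1733 + -2.4
= -5.5168


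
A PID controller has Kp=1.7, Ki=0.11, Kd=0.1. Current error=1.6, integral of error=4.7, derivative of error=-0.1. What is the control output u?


u = Kp*e + Ki*int(e) + Kd*de/dt
= 1.7*1.6 + 0.11*4.7 + 0.1*(-0.1)
= 2.72 + 0.517 + -0.01
= 3.227


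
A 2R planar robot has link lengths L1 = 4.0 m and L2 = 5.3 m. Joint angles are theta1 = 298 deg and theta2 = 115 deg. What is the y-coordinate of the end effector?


Convert angles to radians: theta1 = 5.2011, theta2 = 2.0071
y = L1*sin(theta1) + L2*sin(theta1+theta2)
y = -3.5318 + 4.2328
y = 0.701


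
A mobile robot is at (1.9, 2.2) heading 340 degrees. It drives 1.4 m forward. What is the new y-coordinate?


y_new = y0 + d*sin(theta)
= 2.2 + 1.4*sin(340)
= 2.2 + -0.4788
= 1.7212


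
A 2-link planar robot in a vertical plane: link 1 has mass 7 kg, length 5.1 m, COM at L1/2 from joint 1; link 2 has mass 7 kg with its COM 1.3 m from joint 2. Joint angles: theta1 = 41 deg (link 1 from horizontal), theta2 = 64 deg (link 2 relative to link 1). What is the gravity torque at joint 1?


Horizontal distance from joint 1 to link-1 COM:
  x_c1 = (L1/2)*cos(t1) = 2.55 * 0.7547 = 1.9245 m
Horizontal distance from joint 1 to link-2 COM:
  x_c2 = L1*cos(t1) + Lc2*cos(t1+t2)
       = 5.1*0.7547 + 1.3*-0.2588 = 3.5126 m
tau1 = m1*g*x_c1 + m2*g*x_c2
     = 7*9.81*1.9245 + 7*9.81*3.5126
     = 132.1561 + 241.2071
     = 373.3632 Nm


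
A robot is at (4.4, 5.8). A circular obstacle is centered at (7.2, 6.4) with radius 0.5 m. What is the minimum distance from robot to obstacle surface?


center_dist = sqrt((4.4-7.2)^2 + (5.8-6.4)^2)
= sqrt(7.84 + 0.36)
= 2.8636
min_dist = center_dist - radius = 2.8636 - 0.5 = 2.3636 m


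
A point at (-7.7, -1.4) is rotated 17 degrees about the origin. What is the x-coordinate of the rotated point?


x' = x*cos(theta) - y*sin(theta)
cos(17 deg) = 0.9563, sin(17 deg) = 0.2924
x' = -7.7 * 0.9563 - -1.4 * 0.2924
= -7.3635 - -0.4093
= -6.9542


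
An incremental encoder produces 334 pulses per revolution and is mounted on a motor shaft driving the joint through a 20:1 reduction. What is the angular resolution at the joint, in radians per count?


counts per rev = 334
effective counts at joint = 334 * 20 = 6680
resolution = 2*pi / 6680
= 9.4060e-04 rad/count


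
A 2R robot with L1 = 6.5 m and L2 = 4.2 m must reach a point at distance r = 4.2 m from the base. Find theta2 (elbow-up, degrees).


cos(theta2) = (r^2 - L1^2 - L2^2) / (2*L1*L2)
cos(theta2) = (17.64 - 42.25 - 17.64) / 54.6
cos(theta2) = -0.77381
theta2 = 140.6972 degrees


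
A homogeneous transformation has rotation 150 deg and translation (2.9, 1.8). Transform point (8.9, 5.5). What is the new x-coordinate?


x' = cos(theta)*px - sin(theta)*py + tx
= -0.866*8.9 - 0.5*5.5 + 2.9
= -7.5576


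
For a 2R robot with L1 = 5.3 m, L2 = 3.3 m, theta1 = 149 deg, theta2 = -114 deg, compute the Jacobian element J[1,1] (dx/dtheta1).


J[1,1] = -L1*sin(t1) - L2*sin(t1+t2)
= -5.3*sin(149) - 3.3*sin(35)
= -4.6225


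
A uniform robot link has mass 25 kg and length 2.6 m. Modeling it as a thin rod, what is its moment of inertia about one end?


I = (1/3) * m * L^2
= (1/3) * 25 * 2.6^2
= 0.333333 * 25 * 6.76
= 56.3333 kg*m^2


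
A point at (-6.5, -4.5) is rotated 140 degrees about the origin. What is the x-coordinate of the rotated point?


x' = x*cos(theta) - y*sin(theta)
cos(140 deg) = -0.766, sin(140 deg) = 0.6428
x' = -6.5 * -0.766 - -4.5 * 0.6428
= 4.9793 - -2.8925
= 7.8718


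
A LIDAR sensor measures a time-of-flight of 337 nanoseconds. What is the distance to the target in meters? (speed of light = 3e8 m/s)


tof = 337 ns = 3.37e-07 s
dist = c * tof / 2
= 3e8 * 3.37e-07 / 2
= 50.55 m


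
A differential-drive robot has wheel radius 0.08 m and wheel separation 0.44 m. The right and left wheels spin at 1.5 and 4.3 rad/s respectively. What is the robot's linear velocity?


vR = r*wR = 0.08*1.5 = 0.12 m/s
vL = r*wL = 0.08*4.3 = 0.344 m/s
v = (vR+vL)/2 = 0.232 m/s
omega = (vR-vL)/L = -0.5091 rad/s
linear velocity = 0.232 m/s


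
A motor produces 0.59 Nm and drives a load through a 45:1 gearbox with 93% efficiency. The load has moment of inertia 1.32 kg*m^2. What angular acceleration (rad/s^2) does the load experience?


tau_out = tau_motor * N * eta
= 0.59 * 45 * 0.93 = 24.6915 Nm
alpha = tau_out / I = 24.6915 / 1.32
= 18.7057 rad/s^2


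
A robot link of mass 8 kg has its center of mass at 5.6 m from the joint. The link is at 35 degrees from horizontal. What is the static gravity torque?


tau = m*g*L*cos(angle)
= 8 * 9.81 * 5.6 * cos(35 deg)
= 8 * 9.81 * 5.6 * 0.8192
= 360.0075 Nm


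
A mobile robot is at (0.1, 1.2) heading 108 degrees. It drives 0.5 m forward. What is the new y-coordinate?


y_new = y0 + d*sin(theta)
= 1.2 + 0.5*sin(108)
= 1.2 + 0.4755
= 1.6755


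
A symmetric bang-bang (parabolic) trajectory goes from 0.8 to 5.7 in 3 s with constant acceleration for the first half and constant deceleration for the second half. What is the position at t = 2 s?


Symmetric rest-to-rest: each phase covers (pf-p0)/2 in time T/2. 0.5*a*(T/2)^2 = (pf-p0)/2 => a = 4*(pf-p0)/T^2
a = 4*(5.7-0.8)/3^2 = 2.1778
t = 2 is in the deceleration phase (t > T/2).
p = pf - 0.5*a*(T-t)^2 = 5.7 - 0.5*2.1778*1^2
= 4.6111


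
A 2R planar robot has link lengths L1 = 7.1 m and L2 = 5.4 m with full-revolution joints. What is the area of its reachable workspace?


r_max = L1 + L2 = 12.5 m
r_min = |L1 - L2| = 1.7 m
Area = pi*(r_max^2 - r_min^2)
= pi*(156.25 - 2.89)
= pi * 153.36
= 481.7946 m^2


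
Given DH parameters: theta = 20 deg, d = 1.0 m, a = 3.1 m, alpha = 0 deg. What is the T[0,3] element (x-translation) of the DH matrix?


T[0,3] = a * cos(theta)
= 3.1 * cos(20 deg)
= 3.1 * 0.9397
= 2.913


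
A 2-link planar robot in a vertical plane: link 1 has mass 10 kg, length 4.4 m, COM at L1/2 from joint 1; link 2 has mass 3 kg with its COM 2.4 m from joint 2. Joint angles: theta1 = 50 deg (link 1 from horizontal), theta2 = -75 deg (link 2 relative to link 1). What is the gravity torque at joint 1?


Horizontal distance from joint 1 to link-1 COM:
  x_c1 = (L1/2)*cos(t1) = 2.2 * 0.6428 = 1.4141 m
Horizontal distance from joint 1 to link-2 COM:
  x_c2 = L1*cos(t1) + Lc2*cos(t1+t2)
       = 4.4*0.6428 + 2.4*0.9063 = 5.0034 m
tau1 = m1*g*x_c1 + m2*g*x_c2
     = 10*9.81*1.4141 + 3*9.81*5.0034
     = 138.7264 + 147.2502
     = 285.9766 Nm


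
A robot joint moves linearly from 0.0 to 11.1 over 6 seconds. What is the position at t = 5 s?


s = t/T = 5/6 = 0.8333
p(t) = p0 + (pf-p0)*s
= 0.0 + (11.1 - 0.0) * 0.8333
= 9.25


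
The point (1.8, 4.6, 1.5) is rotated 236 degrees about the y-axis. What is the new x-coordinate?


Rotation about y-axis: x' = x*cos(theta) + z*sin(theta)
= 1.8 * -0.5592 + 1.5 * -0.829
= -2.2501


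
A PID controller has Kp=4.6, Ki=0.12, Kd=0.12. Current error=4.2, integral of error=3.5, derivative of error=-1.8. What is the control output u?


u = Kp*e + Ki*int(e) + Kd*de/dt
= 4.6*4.2 + 0.12*3.5 + 0.12*(-1.8)
= 19.32 + 0.42 + -0.216
= 19.524


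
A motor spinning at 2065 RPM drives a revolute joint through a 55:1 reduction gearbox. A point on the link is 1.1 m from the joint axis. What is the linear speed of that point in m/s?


omega_motor = 2065 * 2*pi/60 = 216.2463 rad/s
omega_joint = omega_motor / 55 = 3.9318 rad/s
v = omega_joint * r = 3.9318 * 1.1
= 4.3249 m/s


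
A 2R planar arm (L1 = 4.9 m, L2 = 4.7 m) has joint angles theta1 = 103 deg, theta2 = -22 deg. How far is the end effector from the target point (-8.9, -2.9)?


End effector via forward kinematics:
x = L1*cos(t1) + L2*cos(t1+t2) = -0.367
y = L1*sin(t1) + L2*sin(t1+t2) = 9.4165
Distance to target:
d = sqrt((-8.9 - -0.367)^2 + (-2.9 - 9.4165)^2)
= sqrt(72.8118 + 151.6974)
= 14.9836 m


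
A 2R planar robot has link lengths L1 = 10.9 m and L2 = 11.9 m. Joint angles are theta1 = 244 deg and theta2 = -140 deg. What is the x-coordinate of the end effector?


Convert angles to radians: theta1 = 4.2586, theta2 = -2.4435
x = L1*cos(theta1) + L2*cos(theta1+theta2)
x = -4.7782 + -2.8789
x = -7.6571


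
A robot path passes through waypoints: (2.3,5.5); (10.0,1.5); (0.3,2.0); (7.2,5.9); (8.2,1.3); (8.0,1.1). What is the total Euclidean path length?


Segment lengths:
  seg1 = sqrt((7.7)^2 + (-4.0)^2) = 8.677
  seg2 = sqrt((-9.7)^2 + (0.5)^2) = 9.7129
  seg3 = sqrt((6.9)^2 + (3.9)^2) = 7.9259
  seg4 = sqrt((1.0)^2 + (-4.6)^2) = 4.7074
  seg5 = sqrt((-0.2)^2 + (-0.2)^2) = 0.2828
Total = 31.306


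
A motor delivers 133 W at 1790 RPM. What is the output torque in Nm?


omega = 1790 * 2*pi/60 = 187.4484 rad/s
tau = P / omega = 133 / 187.4484
= 0.7095 Nm


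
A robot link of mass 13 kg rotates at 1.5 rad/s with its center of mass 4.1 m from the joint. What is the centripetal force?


F = m * omega^2 * r
= 13 * 1.5^2 * 4.1
= 13 * 2.25 * 4.1
= 119.925 N


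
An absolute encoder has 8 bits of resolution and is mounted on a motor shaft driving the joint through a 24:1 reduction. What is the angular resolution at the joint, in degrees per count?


counts = 2^8 = 256
effective counts at joint = 256 * 24 = 6144
resolution = 360 / 6144
= 0.0586 deg/count


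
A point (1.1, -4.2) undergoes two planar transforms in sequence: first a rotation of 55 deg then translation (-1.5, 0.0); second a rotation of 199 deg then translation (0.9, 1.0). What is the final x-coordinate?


After transform 1:
x1 = cos(55)*1.1 - sin(55)*-4.2 + -1.5 = 2.5714
y1 = sin(55)*1.1 + cos(55)*-4.2 + 0.0 = -1.508
After transform 2:
x2 = cos(199)*2.5714 - sin(199)*-1.508 + 0.9
= -2.0222


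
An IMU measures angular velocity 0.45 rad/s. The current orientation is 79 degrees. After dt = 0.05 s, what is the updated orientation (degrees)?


delta_theta = w * dt = 0.45 * 0.05 = 0.0225 rad
= 1.2892 deg
theta_new = 79 + 1.2892 = 80.2892 deg


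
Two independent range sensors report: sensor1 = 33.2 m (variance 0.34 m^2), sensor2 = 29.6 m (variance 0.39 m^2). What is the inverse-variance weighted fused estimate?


w1 = (1/var1) / (1/var1 + 1/var2)
   = 2.9412 / (2.9412 + 2.5641) = 0.5342
w2 = 1 - w1 = 0.4658
fused = w1*s1 + w2*s2 = 17.737 + 13.7863
= 31.5233 m


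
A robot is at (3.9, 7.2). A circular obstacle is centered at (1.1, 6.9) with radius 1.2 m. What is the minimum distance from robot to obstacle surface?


center_dist = sqrt((3.9-1.1)^2 + (7.2-6.9)^2)
= sqrt(7.84 + 0.09)
= 2.816
min_dist = center_dist - radius = 2.816 - 1.2 = 1.616 m


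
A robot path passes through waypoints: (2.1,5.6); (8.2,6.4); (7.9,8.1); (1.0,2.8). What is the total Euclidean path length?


Segment lengths:
  seg1 = sqrt((6.1)^2 + (0.8)^2) = 6.1522
  seg2 = sqrt((-0.3)^2 + (1.7)^2) = 1.7263
  seg3 = sqrt((-6.9)^2 + (-5.3)^2) = 8.7006
Total = 16.5791


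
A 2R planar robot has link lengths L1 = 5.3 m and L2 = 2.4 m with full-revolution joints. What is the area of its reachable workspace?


r_max = L1 + L2 = 7.7 m
r_min = |L1 - L2| = 2.9 m
Area = pi*(r_max^2 - r_min^2)
= pi*(59.29 - 8.41)
= pi * 50.88
= 159.8442 m^2


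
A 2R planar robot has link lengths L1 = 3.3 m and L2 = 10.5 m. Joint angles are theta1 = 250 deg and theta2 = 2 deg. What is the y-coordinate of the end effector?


Convert angles to radians: theta1 = 4.3633, theta2 = 0.0349
y = L1*sin(theta1) + L2*sin(theta1+theta2)
y = -3.101 + -9.9861
y = -13.0871


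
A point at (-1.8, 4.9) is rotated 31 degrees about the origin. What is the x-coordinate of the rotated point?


x' = x*cos(theta) - y*sin(theta)
cos(31 deg) = 0.8572, sin(31 deg) = 0.515
x' = -1.8 * 0.8572 - 4.9 * 0.515
= -1.5429 - 2.5237
= -4.0666


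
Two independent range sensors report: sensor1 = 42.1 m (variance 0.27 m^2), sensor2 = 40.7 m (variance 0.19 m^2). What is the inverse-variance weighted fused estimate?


w1 = (1/var1) / (1/var1 + 1/var2)
   = 3.7037 / (3.7037 + 5.2632) = 0.413
w2 = 1 - w1 = 0.587
fused = w1*s1 + w2*s2 = 17.3891 + 23.8891
= 41.2783 m


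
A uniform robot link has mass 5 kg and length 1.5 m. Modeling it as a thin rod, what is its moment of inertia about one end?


I = (1/3) * m * L^2
= (1/3) * 5 * 1.5^2
= 0.333333 * 5 * 2.25
= 3.75 kg*m^2


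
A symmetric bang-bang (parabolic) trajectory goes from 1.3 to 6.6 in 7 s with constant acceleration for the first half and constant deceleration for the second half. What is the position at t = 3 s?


Symmetric rest-to-rest: each phase covers (pf-p0)/2 in time T/2. 0.5*a*(T/2)^2 = (pf-p0)/2 => a = 4*(pf-p0)/T^2
a = 4*(6.6-1.3)/7^2 = 0.4327
t = 3 is in the acceleration phase (t <= T/2).
p = p0 + 0.5*a*t^2 = 1.3 + 0.5*0.4327*3^2
= 3.2469


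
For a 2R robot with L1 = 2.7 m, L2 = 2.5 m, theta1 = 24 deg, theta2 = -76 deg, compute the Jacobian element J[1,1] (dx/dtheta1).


J[1,1] = -L1*sin(t1) - L2*sin(t1+t2)
= -2.7*sin(24) - 2.5*sin(-52)
= 0.8718


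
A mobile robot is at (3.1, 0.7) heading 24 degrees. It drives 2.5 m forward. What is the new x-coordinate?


x_new = x0 + d*cos(theta)
= 3.1 + 2.5*cos(24)
= 3.1 + 2.2839
= 5.3839


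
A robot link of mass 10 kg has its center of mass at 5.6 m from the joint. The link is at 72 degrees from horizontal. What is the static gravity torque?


tau = m*g*L*cos(angle)
= 10 * 9.81 * 5.6 * cos(72 deg)
= 10 * 9.81 * 5.6 * 0.309
= 169.7616 Nm


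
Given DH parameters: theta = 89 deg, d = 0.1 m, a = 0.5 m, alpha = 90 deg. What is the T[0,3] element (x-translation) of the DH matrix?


T[0,3] = a * cos(theta)
= 0.5 * cos(89 deg)
= 0.5 * 0.0175
= 0.0087


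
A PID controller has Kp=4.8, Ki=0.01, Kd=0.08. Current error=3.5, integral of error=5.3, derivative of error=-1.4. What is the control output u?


u = Kp*e + Ki*int(e) + Kd*de/dt
= 4.8*3.5 + 0.01*5.3 + 0.08*(-1.4)
= 16.8 + 0.053 + -0.112
= 16.741


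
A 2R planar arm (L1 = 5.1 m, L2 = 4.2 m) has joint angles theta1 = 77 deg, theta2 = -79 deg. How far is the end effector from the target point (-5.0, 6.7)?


End effector via forward kinematics:
x = L1*cos(t1) + L2*cos(t1+t2) = 5.3447
y = L1*sin(t1) + L2*sin(t1+t2) = 4.8227
Distance to target:
d = sqrt((-5.0 - 5.3447)^2 + (6.7 - 4.8227)^2)
= sqrt(107.0126 + 3.5242)
= 10.5137 m


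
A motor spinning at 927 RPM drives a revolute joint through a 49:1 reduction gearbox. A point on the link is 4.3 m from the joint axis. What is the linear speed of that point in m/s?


omega_motor = 927 * 2*pi/60 = 97.0752 rad/s
omega_joint = omega_motor / 49 = 1.9811 rad/s
v = omega_joint * r = 1.9811 * 4.3
= 8.5188 m/s


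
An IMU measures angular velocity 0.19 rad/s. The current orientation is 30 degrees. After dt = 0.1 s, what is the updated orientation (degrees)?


delta_theta = w * dt = 0.19 * 0.1 = 0.019 rad
= 1.0886 deg
theta_new = 30 + 1.0886 = 31.0886 deg


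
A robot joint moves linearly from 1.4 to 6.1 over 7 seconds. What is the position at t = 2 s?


s = t/T = 2/7 = 0.2857
p(t) = p0 + (pf-p0)*s
= 1.4 + (6.1 - 1.4) * 0.2857
= 2.7429


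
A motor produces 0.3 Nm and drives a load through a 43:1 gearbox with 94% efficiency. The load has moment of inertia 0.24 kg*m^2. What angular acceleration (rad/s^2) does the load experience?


tau_out = tau_motor * N * eta
= 0.3 * 43 * 0.94 = 12.126 Nm
alpha = tau_out / I = 12.126 / 0.24
= 50.525 rad/s^2


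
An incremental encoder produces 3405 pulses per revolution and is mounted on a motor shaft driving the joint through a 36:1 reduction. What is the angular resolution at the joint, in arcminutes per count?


counts per rev = 3405
effective counts at joint = 3405 * 36 = 122580
resolution = 360*60 / 122580
= 0.1762 arcmin/count


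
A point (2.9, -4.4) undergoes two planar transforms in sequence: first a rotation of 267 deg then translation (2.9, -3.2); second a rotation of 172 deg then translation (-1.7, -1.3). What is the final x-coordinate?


After transform 1:
x1 = cos(267)*2.9 - sin(267)*-4.4 + 2.9 = -1.6457
y1 = sin(267)*2.9 + cos(267)*-4.4 + -3.2 = -5.8657
After transform 2:
x2 = cos(172)*-1.6457 - sin(172)*-5.8657 + -1.7
= 0.7461


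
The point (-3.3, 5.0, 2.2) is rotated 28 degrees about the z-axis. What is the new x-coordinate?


Rotation about z-axis: x' = x*cos(theta) - y*sin(theta)
= -3.3 * 0.8829 - 5.0 * 0.4695
= -5.2611


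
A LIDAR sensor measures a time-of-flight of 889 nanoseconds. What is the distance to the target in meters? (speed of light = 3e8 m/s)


tof = 889 ns = 8.89e-07 s
dist = c * tof / 2
= 3e8 * 8.89e-07 / 2
= 133.35 m


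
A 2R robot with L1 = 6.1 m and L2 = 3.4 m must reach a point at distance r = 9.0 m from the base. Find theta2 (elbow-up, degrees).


cos(theta2) = (r^2 - L1^2 - L2^2) / (2*L1*L2)
cos(theta2) = (81.0 - 37.21 - 11.56) / 41.48
cos(theta2) = 0.777001
theta2 = 39.0132 degrees


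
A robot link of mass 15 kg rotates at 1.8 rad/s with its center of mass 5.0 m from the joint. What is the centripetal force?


F = m * omega^2 * r
= 15 * 1.8^2 * 5.0
= 15 * 3.24 * 5.0
= 243.0 N


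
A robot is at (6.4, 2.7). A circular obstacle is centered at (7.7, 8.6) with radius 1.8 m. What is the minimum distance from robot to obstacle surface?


center_dist = sqrt((6.4-7.7)^2 + (2.7-8.6)^2)
= sqrt(1.69 + 34.81)
= 6.0415
min_dist = center_dist - radius = 6.0415 - 1.8 = 4.2415 m


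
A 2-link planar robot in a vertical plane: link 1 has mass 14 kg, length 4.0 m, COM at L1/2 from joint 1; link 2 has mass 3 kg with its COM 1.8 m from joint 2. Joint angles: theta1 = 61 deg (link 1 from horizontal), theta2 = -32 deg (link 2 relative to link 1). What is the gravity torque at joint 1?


Horizontal distance from joint 1 to link-1 COM:
  x_c1 = (L1/2)*cos(t1) = 2.0 * 0.4848 = 0.9696 m
Horizontal distance from joint 1 to link-2 COM:
  x_c2 = L1*cos(t1) + Lc2*cos(t1+t2)
       = 4.0*0.4848 + 1.8*0.8746 = 3.5136 m
tau1 = m1*g*x_c1 + m2*g*x_c2
     = 14*9.81*0.9696 + 3*9.81*3.5136
     = 133.1675 + 103.4039
     = 236.5714 Nm


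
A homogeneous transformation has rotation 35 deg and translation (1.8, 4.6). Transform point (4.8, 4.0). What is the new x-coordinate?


x' = cos(theta)*px - sin(theta)*py + tx
= 0.8192*4.8 - 0.5736*4.0 + 1.8
= 3.4376


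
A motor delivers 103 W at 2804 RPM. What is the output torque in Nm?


omega = 2804 * 2*pi/60 = 293.6342 rad/s
tau = P / omega = 103 / 293.6342
= 0.3508 Nm


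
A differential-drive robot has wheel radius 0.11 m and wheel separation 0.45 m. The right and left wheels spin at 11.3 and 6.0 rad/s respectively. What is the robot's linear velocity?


vR = r*wR = 0.11*11.3 = 1.243 m/s
vL = r*wL = 0.11*6.0 = 0.66 m/s
v = (vR+vL)/2 = 0.9515 m/s
omega = (vR-vL)/L = 1.2956 rad/s
linear velocity = 0.9515 m/s


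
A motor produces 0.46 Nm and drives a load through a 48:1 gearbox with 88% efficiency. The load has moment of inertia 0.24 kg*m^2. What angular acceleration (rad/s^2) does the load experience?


tau_out = tau_motor * N * eta
= 0.46 * 48 * 0.88 = 19.4304 Nm
alpha = tau_out / I = 19.4304 / 0.24
= 80.96 rad/s^2


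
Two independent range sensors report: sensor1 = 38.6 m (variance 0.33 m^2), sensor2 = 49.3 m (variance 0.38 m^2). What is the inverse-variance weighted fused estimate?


w1 = (1/var1) / (1/var1 + 1/var2)
   = 3.0303 / (3.0303 + 2.6316) = 0.5352
w2 = 1 - w1 = 0.4648
fused = w1*s1 + w2*s2 = 20.6592 + 22.9141
= 43.5732 m


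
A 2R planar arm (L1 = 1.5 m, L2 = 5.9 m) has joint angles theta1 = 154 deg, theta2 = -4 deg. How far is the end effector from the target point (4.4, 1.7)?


End effector via forward kinematics:
x = L1*cos(t1) + L2*cos(t1+t2) = -6.4577
y = L1*sin(t1) + L2*sin(t1+t2) = 3.6076
Distance to target:
d = sqrt((4.4 - -6.4577)^2 + (1.7 - 3.6076)^2)
= sqrt(117.8905 + 3.6388)
= 11.024 m


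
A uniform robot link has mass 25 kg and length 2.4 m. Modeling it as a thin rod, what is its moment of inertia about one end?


I = (1/3) * m * L^2
= (1/3) * 25 * 2.4^2
= 0.333333 * 25 * 5.76
= 48.0 kg*m^2


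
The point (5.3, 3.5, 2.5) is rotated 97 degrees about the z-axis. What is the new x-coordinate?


Rotation about z-axis: x' = x*cos(theta) - y*sin(theta)
= 5.3 * -0.1219 - 3.5 * 0.9925
= -4.1198


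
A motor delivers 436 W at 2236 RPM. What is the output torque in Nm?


omega = 2236 * 2*pi/60 = 234.1534 rad/s
tau = P / omega = 436 / 234.1534
= 1.862 Nm


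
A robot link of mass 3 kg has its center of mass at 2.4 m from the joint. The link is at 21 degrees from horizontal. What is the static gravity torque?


tau = m*g*L*cos(angle)
= 3 * 9.81 * 2.4 * cos(21 deg)
= 3 * 9.81 * 2.4 * 0.9336
= 65.9407 Nm


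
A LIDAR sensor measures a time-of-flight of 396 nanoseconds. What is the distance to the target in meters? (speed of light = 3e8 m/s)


tof = 396 ns = 3.96e-07 s
dist = c * tof / 2
= 3e8 * 3.96e-07 / 2
= 59.4 m


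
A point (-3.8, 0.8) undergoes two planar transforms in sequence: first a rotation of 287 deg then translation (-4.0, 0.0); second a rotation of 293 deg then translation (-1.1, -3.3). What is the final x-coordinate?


After transform 1:
x1 = cos(287)*-3.8 - sin(287)*0.8 + -4.0 = -4.346
y1 = sin(287)*-3.8 + cos(287)*0.8 + 0.0 = 3.8679
After transform 2:
x2 = cos(293)*-4.346 - sin(293)*3.8679 + -1.1
= 0.7623


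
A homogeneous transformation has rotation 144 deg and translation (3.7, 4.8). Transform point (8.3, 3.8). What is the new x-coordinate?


x' = cos(theta)*px - sin(theta)*py + tx
= -0.809*8.3 - 0.5878*3.8 + 3.7
= -5.2484


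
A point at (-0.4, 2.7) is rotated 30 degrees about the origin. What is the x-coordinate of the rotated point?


x' = x*cos(theta) - y*sin(theta)
cos(30 deg) = 0.866, sin(30 deg) = 0.5
x' = -0.4 * 0.866 - 2.7 * 0.5
= -0.3464 - 1.35
= -1.6964


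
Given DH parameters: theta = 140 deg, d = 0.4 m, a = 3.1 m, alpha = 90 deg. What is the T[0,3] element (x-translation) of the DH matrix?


T[0,3] = a * cos(theta)
= 3.1 * cos(140 deg)
= 3.1 * -0.766
= -2.3747


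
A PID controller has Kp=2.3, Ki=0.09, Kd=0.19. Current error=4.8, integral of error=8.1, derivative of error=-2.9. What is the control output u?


u = Kp*e + Ki*int(e) + Kd*de/dt
= 2.3*4.8 + 0.09*8.1 + 0.19*(-2.9)
= 11.04 + 0.729 + -0.551
= 11.218


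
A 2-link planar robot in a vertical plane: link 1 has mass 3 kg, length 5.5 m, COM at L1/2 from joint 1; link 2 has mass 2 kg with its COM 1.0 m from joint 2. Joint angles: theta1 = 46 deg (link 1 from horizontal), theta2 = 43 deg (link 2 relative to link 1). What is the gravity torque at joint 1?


Horizontal distance from joint 1 to link-1 COM:
  x_c1 = (L1/2)*cos(t1) = 2.75 * 0.6947 = 1.9103 m
Horizontal distance from joint 1 to link-2 COM:
  x_c2 = L1*cos(t1) + Lc2*cos(t1+t2)
       = 5.5*0.6947 + 1.0*0.0175 = 3.8381 m
tau1 = m1*g*x_c1 + m2*g*x_c2
     = 3*9.81*1.9103 + 2*9.81*3.8381
     = 56.2204 + 75.303
     = 131.5234 Nm


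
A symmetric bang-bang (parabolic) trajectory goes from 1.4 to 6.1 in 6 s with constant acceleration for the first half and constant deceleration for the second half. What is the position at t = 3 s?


Symmetric rest-to-rest: each phase covers (pf-p0)/2 in time T/2. 0.5*a*(T/2)^2 = (pf-p0)/2 => a = 4*(pf-p0)/T^2
a = 4*(6.1-1.4)/6^2 = 0.5222
t = 3 is in the acceleration phase (t <= T/2).
p = p0 + 0.5*a*t^2 = 1.4 + 0.5*0.5222*3^2
= 3.75


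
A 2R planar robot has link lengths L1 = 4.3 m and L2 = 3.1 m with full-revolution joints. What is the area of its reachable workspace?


r_max = L1 + L2 = 7.4 m
r_min = |L1 - L2| = 1.2 m
Area = pi*(r_max^2 - r_min^2)
= pi*(54.76 - 1.44)
= pi * 53.32
= 167.5097 m^2
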